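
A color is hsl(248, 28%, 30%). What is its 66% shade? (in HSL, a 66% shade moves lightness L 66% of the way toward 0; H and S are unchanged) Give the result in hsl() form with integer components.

hsl(248, 28%, 10%)

L moves 66% from 30 toward 0: 30 − 19.8 = 10.2 → 10.
H and S are unchanged.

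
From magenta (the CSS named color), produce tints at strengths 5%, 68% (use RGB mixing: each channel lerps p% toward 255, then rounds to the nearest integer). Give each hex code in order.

#FF0DFF, #FFADFF

CSS magenta is rgb(255, 0, 255).
5%: (255→255, 0 + 12.75 = 12.75→13, 255→255) → #FF0DFF
68%: (255→255, 0 + 173.4 = 173.4→173, 255→255) → #FFADFF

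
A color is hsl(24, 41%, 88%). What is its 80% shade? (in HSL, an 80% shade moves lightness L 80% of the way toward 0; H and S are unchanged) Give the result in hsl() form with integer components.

L moves 80% from 88 toward 0: 88 − 70.4 = 17.6 → 18.
H and S are unchanged.

hsl(24, 41%, 18%)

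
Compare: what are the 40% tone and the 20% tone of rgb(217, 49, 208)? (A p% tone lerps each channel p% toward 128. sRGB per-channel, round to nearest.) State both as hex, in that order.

40% tone:
  R: 217 − 35.6 = 181.4 → 181
  G: 49 + 0.4×(128−49) = 49 + 31.6 = 80.6 → 81
  B: 208 − 32 = 176 → 176
  → #b551b0
20% tone:
  R: 217 − 17.8 = 199.2 → 199
  G: 49 + 0.2×(128−49) = 49 + 15.8 = 64.8 → 65
  B: 208 + 0.2×(128−208) = 208 − 16 = 192 → 192
  → #c741c0

#b551b0, #c741c0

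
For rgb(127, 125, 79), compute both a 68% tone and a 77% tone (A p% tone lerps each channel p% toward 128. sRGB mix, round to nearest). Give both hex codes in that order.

68% tone:
  R: 127 + 0.68×(128−127) = 127 + 0.68 = 127.68 → 128
  G: 125 + 2.04 = 127.04 → 127
  B: 79 + 0.68×(128−79) = 79 + 33.32 = 112.32 → 112
  → #807F70
77% tone:
  R: 127 + 0.77×(128−127) = 127 + 0.77 = 127.77 → 128
  G: 125 + 0.77×(128−125) = 125 + 2.31 = 127.31 → 127
  B: 79 + 37.73 = 116.73 → 117
  → #807F75

#807F70, #807F75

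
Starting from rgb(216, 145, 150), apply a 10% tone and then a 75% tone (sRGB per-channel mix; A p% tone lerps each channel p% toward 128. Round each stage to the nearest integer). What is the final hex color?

#948485

Lerp each channel 10% toward 128:
  R: 216 − 8.8 = 207.2 → 207
  G: 145 − 1.7 = 143.3 → 143
  B: 150 + 0.1×(128−150) = 150 − 2.2 = 147.8 → 148
After the tone: rgb(207, 143, 148) = #CF8F94.
A 75% tone moves each channel 75% toward 128:
  R: 207 + 0.75×(128−207) = 207 − 59.25 = 147.75 → 148
  G: 143 + 0.75×(128−143) = 143 − 11.25 = 131.75 → 132
  B: 148 + 0.75×(128−148) = 148 − 15 = 133 → 133
rgb(148, 132, 133) = #948485.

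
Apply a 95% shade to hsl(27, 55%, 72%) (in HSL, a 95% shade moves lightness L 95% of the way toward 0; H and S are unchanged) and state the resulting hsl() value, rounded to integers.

L moves 95% from 72 toward 0: 72 − 68.4 = 3.6 → 4.
H and S are unchanged.

hsl(27, 55%, 4%)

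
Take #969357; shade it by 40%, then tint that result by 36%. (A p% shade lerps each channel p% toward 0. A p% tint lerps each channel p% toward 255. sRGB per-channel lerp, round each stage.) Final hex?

#969357 is rgb(150, 147, 87).
Lerp each channel 40% toward 0:
  R: 150 − 60 = 90 → 90
  G: 147 + 0.4×(0−147) = 147 − 58.8 = 88.2 → 88
  B: 87 + 0.4×(0−87) = 87 − 34.8 = 52.2 → 52
After the shade: rgb(90, 88, 52) = #5A5834.
Per channel, c → c + 0.36(255 − c):
  R: 90 + 0.36×(255−90) = 90 + 59.4 = 149.4 → 149
  G: 88 + 0.36×(255−88) = 88 + 60.12 = 148.12 → 148
  B: 52 + 0.36×(255−52) = 52 + 73.08 = 125.08 → 125
rgb(149, 148, 125) = #95947D.

#95947D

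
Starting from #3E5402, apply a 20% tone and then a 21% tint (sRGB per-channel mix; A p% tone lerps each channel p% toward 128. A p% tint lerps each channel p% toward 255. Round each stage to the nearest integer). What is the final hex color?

#717F4B

#3E5402 is rgb(62, 84, 2).
Lerp each channel 20% toward 128:
  R: 62 + 0.2×(128−62) = 62 + 13.2 = 75.2 → 75
  G: 84 + 0.2×(128−84) = 84 + 8.8 = 92.8 → 93
  B: 2 + 25.2 = 27.2 → 27
After the tone: rgb(75, 93, 27) = #4B5D1B.
Per channel, c → c + 0.21(255 − c):
  R: 75 + 37.8 = 112.8 → 113
  G: 93 + 34.02 = 127.02 → 127
  B: 27 + 0.21×(255−27) = 27 + 47.88 = 74.88 → 75
rgb(113, 127, 75) = #717F4B.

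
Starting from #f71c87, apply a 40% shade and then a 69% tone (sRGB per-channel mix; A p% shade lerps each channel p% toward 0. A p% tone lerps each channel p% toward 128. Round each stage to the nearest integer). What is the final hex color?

#f71c87 is rgb(247, 28, 135).
Lerp each channel 40% toward 0:
  R: 247 − 98.8 = 148.2 → 148
  G: 28 − 11.2 = 16.8 → 17
  B: 135 + 0.4×(0−135) = 135 − 54 = 81 → 81
After the shade: rgb(148, 17, 81) = #941151.
Lerp each channel 69% toward 128:
  R: 148 − 13.8 = 134.2 → 134
  G: 17 + 0.69×(128−17) = 17 + 76.59 = 93.59 → 94
  B: 81 + 0.69×(128−81) = 81 + 32.43 = 113.43 → 113
rgb(134, 94, 113) = #865e71.

#865e71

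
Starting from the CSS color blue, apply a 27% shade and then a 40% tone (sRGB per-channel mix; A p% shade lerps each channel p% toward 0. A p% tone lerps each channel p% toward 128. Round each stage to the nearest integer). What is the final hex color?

#3333A3

CSS blue is rgb(0, 0, 255).
Lerp each channel 27% toward 0:
  R: 0 + 0 = 0 → 0
  G: 0 + 0 = 0 → 0
  B: 255 − 68.85 = 186.15 → 186
After the shade: rgb(0, 0, 186) = #0000BA.
Lerp each channel 40% toward 128:
  R: 0 + 0.4×(128−0) = 0 + 51.2 = 51.2 → 51
  G: 0 + 0.4×(128−0) = 0 + 51.2 = 51.2 → 51
  B: 186 + 0.4×(128−186) = 186 − 23.2 = 162.8 → 163
rgb(51, 51, 163) = #3333A3.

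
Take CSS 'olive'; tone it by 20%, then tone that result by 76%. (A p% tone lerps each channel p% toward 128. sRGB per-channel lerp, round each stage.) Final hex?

#808068

CSS olive is rgb(128, 128, 0).
Lerp each channel 20% toward 128:
  R: 128 + 0.2×(128−128) = 128 + 0 = 128 → 128
  G: 128 + 0 = 128 → 128
  B: 0 + 0.2×(128−0) = 0 + 25.6 = 25.6 → 26
After the tone: rgb(128, 128, 26) = #80801a.
Lerp each channel 76% toward 128:
  R: 128 + 0 = 128 → 128
  G: 128 + 0.76×(128−128) = 128 + 0 = 128 → 128
  B: 26 + 77.52 = 103.52 → 104
rgb(128, 128, 104) = #808068.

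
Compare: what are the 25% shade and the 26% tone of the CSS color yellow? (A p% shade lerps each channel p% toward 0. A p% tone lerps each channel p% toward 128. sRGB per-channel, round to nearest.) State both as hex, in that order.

#BFBF00, #DEDE21

CSS yellow is rgb(255, 255, 0).
25% shade:
  R: 255 − 63.75 = 191.25 → 191
  G: 255 + 0.25×(0−255) = 255 − 63.75 = 191.25 → 191
  B: 0 + 0 = 0 → 0
  → #BFBF00
26% tone:
  R: 255 − 33.02 = 221.98 → 222
  G: 255 − 33.02 = 221.98 → 222
  B: 0 + 0.26×(128−0) = 0 + 33.28 = 33.28 → 33
  → #DEDE21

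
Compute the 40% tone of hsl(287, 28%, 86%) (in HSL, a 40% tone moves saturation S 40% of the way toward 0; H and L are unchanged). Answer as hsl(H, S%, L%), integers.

hsl(287, 17%, 86%)

S moves 40% from 28 toward 0: 28 − 11.2 = 16.8 → 17.
H and L are unchanged.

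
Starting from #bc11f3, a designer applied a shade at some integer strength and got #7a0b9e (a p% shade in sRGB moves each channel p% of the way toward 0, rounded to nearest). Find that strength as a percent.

35%

#bc11f3 is rgb(188, 17, 243); #7a0b9e is rgb(122, 11, 158).
On the B channel (widest range): 158 ≈ 243 + (p/100)(0 − 243), so p ≈ 100×(158 − 243)/(0 − 243) = -8500/-243 = 34.98.
p = 35 reproduces all three channels after rounding.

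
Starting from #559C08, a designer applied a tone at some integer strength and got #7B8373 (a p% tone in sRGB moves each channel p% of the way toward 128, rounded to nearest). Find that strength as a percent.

#559C08 is rgb(85, 156, 8); #7B8373 is rgb(123, 131, 115).
On the B channel (widest range): 115 ≈ 8 + (p/100)(128 − 8), so p ≈ 100×(115 − 8)/(128 − 8) = 10700/120 = 89.17.
p = 89 reproduces all three channels after rounding.

89%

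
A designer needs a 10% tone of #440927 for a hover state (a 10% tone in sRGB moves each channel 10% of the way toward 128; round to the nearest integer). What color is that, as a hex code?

#440927 is rgb(68, 9, 39).
A 10% tone moves each channel 10% toward 128:
  R: 68 + 0.1×(128−68) = 68 + 6 = 74 → 74
  G: 9 + 0.1×(128−9) = 9 + 11.9 = 20.9 → 21
  B: 39 + 0.1×(128−39) = 39 + 8.9 = 47.9 → 48
rgb(74, 21, 48) = #4a1530.

#4a1530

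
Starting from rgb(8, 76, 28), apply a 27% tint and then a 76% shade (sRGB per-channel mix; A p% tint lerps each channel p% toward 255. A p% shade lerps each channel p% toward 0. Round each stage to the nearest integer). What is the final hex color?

Lerp each channel 27% toward 255:
  R: 8 + 0.27×(255−8) = 8 + 66.69 = 74.69 → 75
  G: 76 + 0.27×(255−76) = 76 + 48.33 = 124.33 → 124
  B: 28 + 0.27×(255−28) = 28 + 61.29 = 89.29 → 89
After the tint: rgb(75, 124, 89) = #4b7c59.
Per channel, c → c + 0.76(0 − c):
  R: 75 + 0.76×(0−75) = 75 − 57 = 18 → 18
  G: 124 + 0.76×(0−124) = 124 − 94.24 = 29.76 → 30
  B: 89 − 67.64 = 21.36 → 21
rgb(18, 30, 21) = #121e15.

#121e15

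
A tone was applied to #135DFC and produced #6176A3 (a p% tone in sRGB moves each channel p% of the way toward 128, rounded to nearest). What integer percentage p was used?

72%

#135DFC is rgb(19, 93, 252); #6176A3 is rgb(97, 118, 163).
On the B channel (widest range): 163 ≈ 252 + (p/100)(128 − 252), so p ≈ 100×(163 − 252)/(128 − 252) = -8900/-124 = 71.77.
p = 72 reproduces all three channels after rounding.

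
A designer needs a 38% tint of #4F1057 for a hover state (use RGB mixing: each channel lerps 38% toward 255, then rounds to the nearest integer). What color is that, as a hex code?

#4F1057 is rgb(79, 16, 87).
Lerp each channel 38% toward 255:
  R: 79 + 66.88 = 145.88 → 146
  G: 16 + 90.82 = 106.82 → 107
  B: 87 + 63.84 = 150.84 → 151
rgb(146, 107, 151) = #926B97.

#926B97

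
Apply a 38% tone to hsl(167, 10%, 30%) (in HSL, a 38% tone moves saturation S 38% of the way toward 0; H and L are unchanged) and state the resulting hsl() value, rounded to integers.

S moves 38% from 10 toward 0: 10 − 3.8 = 6.2 → 6.
H and L are unchanged.

hsl(167, 6%, 30%)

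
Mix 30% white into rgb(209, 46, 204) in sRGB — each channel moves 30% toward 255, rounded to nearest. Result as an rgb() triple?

Per channel, c → c + 0.3(255 − c):
  R: 209 + 13.8 = 222.8 → 223
  G: 46 + 0.3×(255−46) = 46 + 62.7 = 108.7 → 109
  B: 204 + 0.3×(255−204) = 204 + 15.3 = 219.3 → 219

rgb(223, 109, 219)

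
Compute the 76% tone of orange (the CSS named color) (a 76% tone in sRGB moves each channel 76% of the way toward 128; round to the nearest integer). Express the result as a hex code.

CSS orange is rgb(255, 165, 0).
Lerp each channel 76% toward 128:
  R: 255 + 0.76×(128−255) = 255 − 96.52 = 158.48 → 158
  G: 165 + 0.76×(128−165) = 165 − 28.12 = 136.88 → 137
  B: 0 + 0.76×(128−0) = 0 + 97.28 = 97.28 → 97
rgb(158, 137, 97) = #9E8961.

#9E8961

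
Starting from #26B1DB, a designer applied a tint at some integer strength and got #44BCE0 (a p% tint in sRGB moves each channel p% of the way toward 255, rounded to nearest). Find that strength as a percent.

14%

#26B1DB is rgb(38, 177, 219); #44BCE0 is rgb(68, 188, 224).
On the R channel (widest range): 68 ≈ 38 + (p/100)(255 − 38), so p ≈ 100×(68 − 38)/(255 − 38) = 3000/217 = 13.82.
p = 14 reproduces all three channels after rounding.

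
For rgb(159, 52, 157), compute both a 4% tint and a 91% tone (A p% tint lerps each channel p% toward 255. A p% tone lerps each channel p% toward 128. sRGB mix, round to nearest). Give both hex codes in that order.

#A33CA1, #837983

4% tint:
  R: 159 + 3.84 = 162.84 → 163
  G: 52 + 0.04×(255−52) = 52 + 8.12 = 60.12 → 60
  B: 157 + 0.04×(255−157) = 157 + 3.92 = 160.92 → 161
  → #A33CA1
91% tone:
  R: 159 − 28.21 = 130.79 → 131
  G: 52 + 69.16 = 121.16 → 121
  B: 157 + 0.91×(128−157) = 157 − 26.39 = 130.61 → 131
  → #837983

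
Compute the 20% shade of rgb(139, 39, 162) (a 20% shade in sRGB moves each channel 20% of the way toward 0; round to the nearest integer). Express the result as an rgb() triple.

rgb(111, 31, 130)

Lerp each channel 20% toward 0:
  R: 139 + 0.2×(0−139) = 139 − 27.8 = 111.2 → 111
  G: 39 − 7.8 = 31.2 → 31
  B: 162 + 0.2×(0−162) = 162 − 32.4 = 129.6 → 130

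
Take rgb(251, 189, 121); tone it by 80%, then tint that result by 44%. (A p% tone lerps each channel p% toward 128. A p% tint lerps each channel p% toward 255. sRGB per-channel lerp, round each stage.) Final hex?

Per channel, c → c + 0.8(128 − c):
  R: 251 + 0.8×(128−251) = 251 − 98.4 = 152.6 → 153
  G: 189 + 0.8×(128−189) = 189 − 48.8 = 140.2 → 140
  B: 121 + 5.6 = 126.6 → 127
After the tone: rgb(153, 140, 127) = #998c7f.
Per channel, c → c + 0.44(255 − c):
  R: 153 + 44.88 = 197.88 → 198
  G: 140 + 0.44×(255−140) = 140 + 50.6 = 190.6 → 191
  B: 127 + 0.44×(255−127) = 127 + 56.32 = 183.32 → 183
rgb(198, 191, 183) = #c6bfb7.

#c6bfb7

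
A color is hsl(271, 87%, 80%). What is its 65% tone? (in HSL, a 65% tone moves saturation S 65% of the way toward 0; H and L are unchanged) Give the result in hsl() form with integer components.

hsl(271, 30%, 80%)

S moves 65% from 87 toward 0: 87 − 56.55 = 30.45 → 30.
H and L are unchanged.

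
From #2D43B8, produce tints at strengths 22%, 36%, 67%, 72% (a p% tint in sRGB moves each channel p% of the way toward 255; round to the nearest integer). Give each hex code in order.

#5B6CC8, #7987D2, #BAC1E8, #C4CAEB

#2D43B8 is rgb(45, 67, 184).
22%: (45 + 46.2 = 91.2→91, 67 + 41.36 = 108.36→108, 184 + 15.62 = 199.62→200) → #5B6CC8
36%: (45 + 75.6 = 120.6→121, 67 + 67.68 = 134.68→135, 184 + 25.56 = 209.56→210) → #7987D2
67%: (45 + 140.7 = 185.7→186, 67 + 125.96 = 192.96→193, 184 + 47.57 = 231.57→232) → #BAC1E8
72%: (45 + 151.2 = 196.2→196, 67 + 135.36 = 202.36→202, 184 + 51.12 = 235.12→235) → #C4CAEB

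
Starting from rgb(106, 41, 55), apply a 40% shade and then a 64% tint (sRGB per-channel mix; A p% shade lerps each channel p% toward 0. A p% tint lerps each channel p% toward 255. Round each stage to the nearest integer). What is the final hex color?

#BAACAF

A 40% shade moves each channel 40% toward 0:
  R: 106 + 0.4×(0−106) = 106 − 42.4 = 63.6 → 64
  G: 41 + 0.4×(0−41) = 41 − 16.4 = 24.6 → 25
  B: 55 + 0.4×(0−55) = 55 − 22 = 33 → 33
After the shade: rgb(64, 25, 33) = #401921.
Lerp each channel 64% toward 255:
  R: 64 + 122.24 = 186.24 → 186
  G: 25 + 0.64×(255−25) = 25 + 147.2 = 172.2 → 172
  B: 33 + 0.64×(255−33) = 33 + 142.08 = 175.08 → 175
rgb(186, 172, 175) = #BAACAF.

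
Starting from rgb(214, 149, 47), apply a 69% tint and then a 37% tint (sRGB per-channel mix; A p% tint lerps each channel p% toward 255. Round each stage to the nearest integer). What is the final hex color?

Per channel, c → c + 0.69(255 − c):
  R: 214 + 28.29 = 242.29 → 242
  G: 149 + 0.69×(255−149) = 149 + 73.14 = 222.14 → 222
  B: 47 + 0.69×(255−47) = 47 + 143.52 = 190.52 → 191
After the tint: rgb(242, 222, 191) = #F2DEBF.
A 37% tint moves each channel 37% toward 255:
  R: 242 + 4.81 = 246.81 → 247
  G: 222 + 12.21 = 234.21 → 234
  B: 191 + 0.37×(255−191) = 191 + 23.68 = 214.68 → 215
rgb(247, 234, 215) = #F7EAD7.

#F7EAD7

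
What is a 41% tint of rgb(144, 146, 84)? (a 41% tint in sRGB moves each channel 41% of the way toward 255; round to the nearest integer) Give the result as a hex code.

A 41% tint moves each channel 41% toward 255:
  R: 144 + 0.41×(255−144) = 144 + 45.51 = 189.51 → 190
  G: 146 + 0.41×(255−146) = 146 + 44.69 = 190.69 → 191
  B: 84 + 0.41×(255−84) = 84 + 70.11 = 154.11 → 154
rgb(190, 191, 154) = #BEBF9A.

#BEBF9A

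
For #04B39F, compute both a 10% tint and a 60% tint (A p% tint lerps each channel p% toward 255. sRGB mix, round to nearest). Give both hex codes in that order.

#04B39F is rgb(4, 179, 159).
10% tint:
  R: 4 + 0.1×(255−4) = 4 + 25.1 = 29.1 → 29
  G: 179 + 7.6 = 186.6 → 187
  B: 159 + 0.1×(255−159) = 159 + 9.6 = 168.6 → 169
  → #1DBBA9
60% tint:
  R: 4 + 0.6×(255−4) = 4 + 150.6 = 154.6 → 155
  G: 179 + 0.6×(255−179) = 179 + 45.6 = 224.6 → 225
  B: 159 + 0.6×(255−159) = 159 + 57.6 = 216.6 → 217
  → #9BE1D9

#1DBBA9, #9BE1D9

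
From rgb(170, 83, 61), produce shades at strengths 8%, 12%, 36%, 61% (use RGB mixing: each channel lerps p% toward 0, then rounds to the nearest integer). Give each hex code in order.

8%: (170 − 13.6 = 156.4→156, 83 − 6.64 = 76.36→76, 61 − 4.88 = 56.12→56) → #9c4c38
12%: (170 − 20.4 = 149.6→150, 83 − 9.96 = 73.04→73, 61 − 7.32 = 53.68→54) → #964936
36%: (170 − 61.2 = 108.8→109, 83 − 29.88 = 53.12→53, 61 − 21.96 = 39.04→39) → #6d3527
61%: (170 − 103.7 = 66.3→66, 83 − 50.63 = 32.37→32, 61 − 37.21 = 23.79→24) → #422018

#9c4c38, #964936, #6d3527, #422018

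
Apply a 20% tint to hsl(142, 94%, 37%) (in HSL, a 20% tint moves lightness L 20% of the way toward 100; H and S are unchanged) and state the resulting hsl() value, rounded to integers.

L moves 20% from 37 toward 100: 37 + 12.6 = 49.6 → 50.
H and S are unchanged.

hsl(142, 94%, 50%)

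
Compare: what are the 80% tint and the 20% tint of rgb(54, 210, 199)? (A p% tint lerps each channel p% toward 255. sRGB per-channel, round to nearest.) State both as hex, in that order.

#D7F6F4, #5EDBD2

80% tint:
  R: 54 + 0.8×(255−54) = 54 + 160.8 = 214.8 → 215
  G: 210 + 36 = 246 → 246
  B: 199 + 0.8×(255−199) = 199 + 44.8 = 243.8 → 244
  → #D7F6F4
20% tint:
  R: 54 + 40.2 = 94.2 → 94
  G: 210 + 9 = 219 → 219
  B: 199 + 0.2×(255−199) = 199 + 11.2 = 210.2 → 210
  → #5EDBD2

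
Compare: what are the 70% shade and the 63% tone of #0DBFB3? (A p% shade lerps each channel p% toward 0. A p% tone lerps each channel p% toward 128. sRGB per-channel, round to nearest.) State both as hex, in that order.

#0DBFB3 is rgb(13, 191, 179).
70% shade:
  R: 13 − 9.1 = 3.9 → 4
  G: 191 + 0.7×(0−191) = 191 − 133.7 = 57.3 → 57
  B: 179 + 0.7×(0−179) = 179 − 125.3 = 53.7 → 54
  → #043936
63% tone:
  R: 13 + 72.45 = 85.45 → 85
  G: 191 − 39.69 = 151.31 → 151
  B: 179 + 0.63×(128−179) = 179 − 32.13 = 146.87 → 147
  → #559793

#043936, #559793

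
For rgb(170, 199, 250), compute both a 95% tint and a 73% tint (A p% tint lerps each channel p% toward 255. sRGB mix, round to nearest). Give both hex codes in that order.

#FBFCFF, #E8F0FE

95% tint:
  R: 170 + 0.95×(255−170) = 170 + 80.75 = 250.75 → 251
  G: 199 + 53.2 = 252.2 → 252
  B: 250 + 0.95×(255−250) = 250 + 4.75 = 254.75 → 255
  → #FBFCFF
73% tint:
  R: 170 + 0.73×(255−170) = 170 + 62.05 = 232.05 → 232
  G: 199 + 40.88 = 239.88 → 240
  B: 250 + 3.65 = 253.65 → 254
  → #E8F0FE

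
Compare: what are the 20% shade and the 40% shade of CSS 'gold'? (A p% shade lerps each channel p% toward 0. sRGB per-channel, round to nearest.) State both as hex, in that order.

CSS gold is rgb(255, 215, 0).
20% shade:
  R: 255 + 0.2×(0−255) = 255 − 51 = 204 → 204
  G: 215 + 0.2×(0−215) = 215 − 43 = 172 → 172
  B: 0 + 0 = 0 → 0
  → #ccac00
40% shade:
  R: 255 + 0.4×(0−255) = 255 − 102 = 153 → 153
  G: 215 − 86 = 129 → 129
  B: 0 + 0.4×(0−0) = 0 + 0 = 0 → 0
  → #998100

#ccac00, #998100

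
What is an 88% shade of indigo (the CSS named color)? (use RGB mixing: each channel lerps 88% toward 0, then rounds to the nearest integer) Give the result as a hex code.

#090010

CSS indigo is rgb(75, 0, 130).
Per channel, c → c + 0.88(0 − c):
  R: 75 + 0.88×(0−75) = 75 − 66 = 9 → 9
  G: 0 + 0 = 0 → 0
  B: 130 − 114.4 = 15.6 → 16
rgb(9, 0, 16) = #090010.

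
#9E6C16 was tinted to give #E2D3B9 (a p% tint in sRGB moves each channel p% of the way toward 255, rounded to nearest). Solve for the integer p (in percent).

70%

#9E6C16 is rgb(158, 108, 22); #E2D3B9 is rgb(226, 211, 185).
On the B channel (widest range): 185 ≈ 22 + (p/100)(255 − 22), so p ≈ 100×(185 − 22)/(255 − 22) = 16300/233 = 69.96.
p = 70 reproduces all three channels after rounding.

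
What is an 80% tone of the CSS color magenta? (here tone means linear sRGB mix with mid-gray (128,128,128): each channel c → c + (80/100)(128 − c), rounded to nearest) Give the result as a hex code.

CSS magenta is rgb(255, 0, 255).
Per channel, c → c + 0.8(128 − c):
  R: 255 + 0.8×(128−255) = 255 − 101.6 = 153.4 → 153
  G: 0 + 0.8×(128−0) = 0 + 102.4 = 102.4 → 102
  B: 255 − 101.6 = 153.4 → 153
rgb(153, 102, 153) = #996699.

#996699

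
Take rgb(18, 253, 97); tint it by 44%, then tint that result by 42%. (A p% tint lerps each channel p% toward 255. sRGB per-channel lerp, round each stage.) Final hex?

#B2FECC

A 44% tint moves each channel 44% toward 255:
  R: 18 + 0.44×(255−18) = 18 + 104.28 = 122.28 → 122
  G: 253 + 0.44×(255−253) = 253 + 0.88 = 253.88 → 254
  B: 97 + 69.52 = 166.52 → 167
After the tint: rgb(122, 254, 167) = #7AFEA7.
A 42% tint moves each channel 42% toward 255:
  R: 122 + 0.42×(255−122) = 122 + 55.86 = 177.86 → 178
  G: 254 + 0.42×(255−254) = 254 + 0.42 = 254.42 → 254
  B: 167 + 0.42×(255−167) = 167 + 36.96 = 203.96 → 204
rgb(178, 254, 204) = #B2FECC.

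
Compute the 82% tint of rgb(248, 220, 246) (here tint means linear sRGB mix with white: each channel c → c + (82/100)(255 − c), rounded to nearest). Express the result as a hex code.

#FEF9FD

An 82% tint moves each channel 82% toward 255:
  R: 248 + 0.82×(255−248) = 248 + 5.74 = 253.74 → 254
  G: 220 + 28.7 = 248.7 → 249
  B: 246 + 7.38 = 253.38 → 253
rgb(254, 249, 253) = #FEF9FD.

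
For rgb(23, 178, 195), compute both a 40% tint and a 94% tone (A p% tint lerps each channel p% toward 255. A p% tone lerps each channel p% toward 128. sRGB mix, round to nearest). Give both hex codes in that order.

40% tint:
  R: 23 + 92.8 = 115.8 → 116
  G: 178 + 0.4×(255−178) = 178 + 30.8 = 208.8 → 209
  B: 195 + 0.4×(255−195) = 195 + 24 = 219 → 219
  → #74D1DB
94% tone:
  R: 23 + 0.94×(128−23) = 23 + 98.7 = 121.7 → 122
  G: 178 + 0.94×(128−178) = 178 − 47 = 131 → 131
  B: 195 + 0.94×(128−195) = 195 − 62.98 = 132.02 → 132
  → #7A8384

#74D1DB, #7A8384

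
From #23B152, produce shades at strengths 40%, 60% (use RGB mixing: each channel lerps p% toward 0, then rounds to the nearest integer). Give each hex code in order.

#156A31, #0E4721

#23B152 is rgb(35, 177, 82).
40%: (35 − 14 = 21→21, 177 − 70.8 = 106.2→106, 82 − 32.8 = 49.2→49) → #156A31
60%: (35 − 21 = 14→14, 177 − 106.2 = 70.8→71, 82 − 49.2 = 32.8→33) → #0E4721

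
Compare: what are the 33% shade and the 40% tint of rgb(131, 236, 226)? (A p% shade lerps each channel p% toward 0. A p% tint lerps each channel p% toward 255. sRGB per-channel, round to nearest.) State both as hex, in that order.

#589e97, #b5f4ee

33% shade:
  R: 131 − 43.23 = 87.77 → 88
  G: 236 + 0.33×(0−236) = 236 − 77.88 = 158.12 → 158
  B: 226 + 0.33×(0−226) = 226 − 74.58 = 151.42 → 151
  → #589e97
40% tint:
  R: 131 + 0.4×(255−131) = 131 + 49.6 = 180.6 → 181
  G: 236 + 0.4×(255−236) = 236 + 7.6 = 243.6 → 244
  B: 226 + 11.6 = 237.6 → 238
  → #b5f4ee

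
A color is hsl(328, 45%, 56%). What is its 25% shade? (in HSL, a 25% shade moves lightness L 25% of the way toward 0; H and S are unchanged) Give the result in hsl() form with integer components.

L moves 25% from 56 toward 0: 56 − 14 = 42 → 42.
H and S are unchanged.

hsl(328, 45%, 42%)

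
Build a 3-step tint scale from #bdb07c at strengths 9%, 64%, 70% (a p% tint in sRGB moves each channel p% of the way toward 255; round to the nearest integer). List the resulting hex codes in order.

#c3b788, #e7e3d0, #ebe7d8

#bdb07c is rgb(189, 176, 124).
9%: (189 + 5.94 = 194.94→195, 176 + 7.11 = 183.11→183, 124 + 11.79 = 135.79→136) → #c3b788
64%: (189 + 42.24 = 231.24→231, 176 + 50.56 = 226.56→227, 124 + 83.84 = 207.84→208) → #e7e3d0
70%: (189 + 46.2 = 235.2→235, 176 + 55.3 = 231.3→231, 124 + 91.7 = 215.7→216) → #ebe7d8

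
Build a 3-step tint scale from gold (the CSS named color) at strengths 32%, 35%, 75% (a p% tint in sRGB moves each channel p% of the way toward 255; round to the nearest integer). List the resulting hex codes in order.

CSS gold is rgb(255, 215, 0).
32%: (255→255, 215 + 12.8 = 227.8→228, 0 + 81.6 = 81.6→82) → #ffe452
35%: (255→255, 215 + 14 = 229→229, 0 + 89.25 = 89.25→89) → #ffe559
75%: (255→255, 215 + 30 = 245→245, 0 + 191.25 = 191.25→191) → #fff5bf

#ffe452, #ffe559, #fff5bf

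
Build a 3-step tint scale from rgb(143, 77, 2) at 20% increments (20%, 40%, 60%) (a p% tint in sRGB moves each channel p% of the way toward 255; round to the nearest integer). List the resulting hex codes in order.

#a57135, #bc9467, #d2b89a

20%: (143 + 22.4 = 165.4→165, 77 + 35.6 = 112.6→113, 2 + 50.6 = 52.6→53) → #a57135
40%: (143 + 44.8 = 187.8→188, 77 + 71.2 = 148.2→148, 2 + 101.2 = 103.2→103) → #bc9467
60%: (143 + 67.2 = 210.2→210, 77 + 106.8 = 183.8→184, 2 + 151.8 = 153.8→154) → #d2b89a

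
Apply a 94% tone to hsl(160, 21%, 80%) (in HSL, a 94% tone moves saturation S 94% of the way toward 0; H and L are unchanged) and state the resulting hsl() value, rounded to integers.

S moves 94% from 21 toward 0: 21 − 19.74 = 1.26 → 1.
H and L are unchanged.

hsl(160, 1%, 80%)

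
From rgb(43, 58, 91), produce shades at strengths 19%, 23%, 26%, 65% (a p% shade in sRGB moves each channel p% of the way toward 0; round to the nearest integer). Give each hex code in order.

#232f4a, #212d46, #202b43, #0f1420

19%: (43 − 8.17 = 34.83→35, 58 − 11.02 = 46.98→47, 91 − 17.29 = 73.71→74) → #232f4a
23%: (43 − 9.89 = 33.11→33, 58 − 13.34 = 44.66→45, 91 − 20.93 = 70.07→70) → #212d46
26%: (43 − 11.18 = 31.82→32, 58 − 15.08 = 42.92→43, 91 − 23.66 = 67.34→67) → #202b43
65%: (43 − 27.95 = 15.05→15, 58 − 37.7 = 20.3→20, 91 − 59.15 = 31.85→32) → #0f1420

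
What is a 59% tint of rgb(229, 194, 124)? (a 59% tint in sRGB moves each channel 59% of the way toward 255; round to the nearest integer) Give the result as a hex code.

Per channel, c → c + 0.59(255 − c):
  R: 229 + 0.59×(255−229) = 229 + 15.34 = 244.34 → 244
  G: 194 + 0.59×(255−194) = 194 + 35.99 = 229.99 → 230
  B: 124 + 0.59×(255−124) = 124 + 77.29 = 201.29 → 201
rgb(244, 230, 201) = #F4E6C9.

#F4E6C9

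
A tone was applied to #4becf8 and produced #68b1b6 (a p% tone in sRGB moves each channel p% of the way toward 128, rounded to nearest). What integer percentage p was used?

#4becf8 is rgb(75, 236, 248); #68b1b6 is rgb(104, 177, 182).
On the B channel (widest range): 182 ≈ 248 + (p/100)(128 − 248), so p ≈ 100×(182 − 248)/(128 − 248) = -6600/-120 = 55.00.
p = 55 reproduces all three channels after rounding.

55%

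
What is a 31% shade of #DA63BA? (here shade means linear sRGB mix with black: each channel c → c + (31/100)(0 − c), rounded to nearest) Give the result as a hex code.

#DA63BA is rgb(218, 99, 186).
Per channel, c → c + 0.31(0 − c):
  R: 218 + 0.31×(0−218) = 218 − 67.58 = 150.42 → 150
  G: 99 + 0.31×(0−99) = 99 − 30.69 = 68.31 → 68
  B: 186 + 0.31×(0−186) = 186 − 57.66 = 128.34 → 128
rgb(150, 68, 128) = #964480.

#964480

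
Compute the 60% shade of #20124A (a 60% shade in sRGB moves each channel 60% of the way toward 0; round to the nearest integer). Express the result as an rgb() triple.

rgb(13, 7, 30)

#20124A is rgb(32, 18, 74).
Lerp each channel 60% toward 0:
  R: 32 + 0.6×(0−32) = 32 − 19.2 = 12.8 → 13
  G: 18 + 0.6×(0−18) = 18 − 10.8 = 7.2 → 7
  B: 74 − 44.4 = 29.6 → 30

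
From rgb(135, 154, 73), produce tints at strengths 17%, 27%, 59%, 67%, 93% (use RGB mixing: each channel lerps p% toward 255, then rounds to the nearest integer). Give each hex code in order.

17%: (135 + 20.4 = 155.4→155, 154 + 17.17 = 171.17→171, 73 + 30.94 = 103.94→104) → #9BAB68
27%: (135 + 32.4 = 167.4→167, 154 + 27.27 = 181.27→181, 73 + 49.14 = 122.14→122) → #A7B57A
59%: (135 + 70.8 = 205.8→206, 154 + 59.59 = 213.59→214, 73 + 107.38 = 180.38→180) → #CED6B4
67%: (135 + 80.4 = 215.4→215, 154 + 67.67 = 221.67→222, 73 + 121.94 = 194.94→195) → #D7DEC3
93%: (135 + 111.6 = 246.6→247, 154 + 93.93 = 247.93→248, 73 + 169.26 = 242.26→242) → #F7F8F2

#9BAB68, #A7B57A, #CED6B4, #D7DEC3, #F7F8F2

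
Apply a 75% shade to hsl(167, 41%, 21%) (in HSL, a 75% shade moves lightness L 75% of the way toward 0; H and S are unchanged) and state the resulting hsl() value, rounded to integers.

hsl(167, 41%, 5%)

L moves 75% from 21 toward 0: 21 − 15.75 = 5.25 → 5.
H and S are unchanged.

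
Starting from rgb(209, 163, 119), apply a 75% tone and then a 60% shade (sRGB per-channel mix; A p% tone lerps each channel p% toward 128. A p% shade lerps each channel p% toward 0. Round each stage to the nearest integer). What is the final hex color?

#3b3732

A 75% tone moves each channel 75% toward 128:
  R: 209 + 0.75×(128−209) = 209 − 60.75 = 148.25 → 148
  G: 163 + 0.75×(128−163) = 163 − 26.25 = 136.75 → 137
  B: 119 + 6.75 = 125.75 → 126
After the tone: rgb(148, 137, 126) = #94897e.
A 60% shade moves each channel 60% toward 0:
  R: 148 + 0.6×(0−148) = 148 − 88.8 = 59.2 → 59
  G: 137 + 0.6×(0−137) = 137 − 82.2 = 54.8 → 55
  B: 126 − 75.6 = 50.4 → 50
rgb(59, 55, 50) = #3b3732.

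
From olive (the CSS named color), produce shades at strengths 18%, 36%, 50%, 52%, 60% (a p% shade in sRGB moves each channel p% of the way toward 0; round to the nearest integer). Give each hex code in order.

CSS olive is rgb(128, 128, 0).
18%: (128 − 23.04 = 104.96→105, 128 − 23.04 = 104.96→105, 0→0) → #696900
36%: (128 − 46.08 = 81.92→82, 128 − 46.08 = 81.92→82, 0→0) → #525200
50%: (128 − 64 = 64→64, 128 − 64 = 64→64, 0→0) → #404000
52%: (128 − 66.56 = 61.44→61, 128 − 66.56 = 61.44→61, 0→0) → #3D3D00
60%: (128 − 76.8 = 51.2→51, 128 − 76.8 = 51.2→51, 0→0) → #333300

#696900, #525200, #404000, #3D3D00, #333300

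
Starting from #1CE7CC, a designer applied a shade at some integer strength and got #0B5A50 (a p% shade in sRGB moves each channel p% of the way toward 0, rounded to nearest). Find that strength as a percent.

61%

#1CE7CC is rgb(28, 231, 204); #0B5A50 is rgb(11, 90, 80).
On the G channel (widest range): 90 ≈ 231 + (p/100)(0 − 231), so p ≈ 100×(90 − 231)/(0 − 231) = -14100/-231 = 61.04.
p = 61 reproduces all three channels after rounding.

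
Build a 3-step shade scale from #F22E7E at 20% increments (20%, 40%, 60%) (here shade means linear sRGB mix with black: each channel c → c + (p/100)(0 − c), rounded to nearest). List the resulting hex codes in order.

#F22E7E is rgb(242, 46, 126).
20%: (242 − 48.4 = 193.6→194, 46 − 9.2 = 36.8→37, 126 − 25.2 = 100.8→101) → #C22565
40%: (242 − 96.8 = 145.2→145, 46 − 18.4 = 27.6→28, 126 − 50.4 = 75.6→76) → #911C4C
60%: (242 − 145.2 = 96.8→97, 46 − 27.6 = 18.4→18, 126 − 75.6 = 50.4→50) → #611232

#C22565, #911C4C, #611232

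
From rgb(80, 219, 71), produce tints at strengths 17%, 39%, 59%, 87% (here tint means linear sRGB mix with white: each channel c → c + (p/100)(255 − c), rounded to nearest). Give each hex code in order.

#6EE166, #94E98F, #B7F0B4, #E8FAE7

17%: (80 + 29.75 = 109.75→110, 219 + 6.12 = 225.12→225, 71 + 31.28 = 102.28→102) → #6EE166
39%: (80 + 68.25 = 148.25→148, 219 + 14.04 = 233.04→233, 71 + 71.76 = 142.76→143) → #94E98F
59%: (80 + 103.25 = 183.25→183, 219 + 21.24 = 240.24→240, 71 + 108.56 = 179.56→180) → #B7F0B4
87%: (80 + 152.25 = 232.25→232, 219 + 31.32 = 250.32→250, 71 + 160.08 = 231.08→231) → #E8FAE7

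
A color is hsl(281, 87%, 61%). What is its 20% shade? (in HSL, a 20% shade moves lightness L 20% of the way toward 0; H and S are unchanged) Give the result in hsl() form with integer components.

L moves 20% from 61 toward 0: 61 − 12.2 = 48.8 → 49.
H and S are unchanged.

hsl(281, 87%, 49%)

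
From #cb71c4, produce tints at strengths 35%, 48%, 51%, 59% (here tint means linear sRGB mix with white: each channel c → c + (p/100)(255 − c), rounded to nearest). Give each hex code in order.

#cb71c4 is rgb(203, 113, 196).
35%: (203 + 18.2 = 221.2→221, 113 + 49.7 = 162.7→163, 196 + 20.65 = 216.65→217) → #dda3d9
48%: (203 + 24.96 = 227.96→228, 113 + 68.16 = 181.16→181, 196 + 28.32 = 224.32→224) → #e4b5e0
51%: (203 + 26.52 = 229.52→230, 113 + 72.42 = 185.42→185, 196 + 30.09 = 226.09→226) → #e6b9e2
59%: (203 + 30.68 = 233.68→234, 113 + 83.78 = 196.78→197, 196 + 34.81 = 230.81→231) → #eac5e7

#dda3d9, #e4b5e0, #e6b9e2, #eac5e7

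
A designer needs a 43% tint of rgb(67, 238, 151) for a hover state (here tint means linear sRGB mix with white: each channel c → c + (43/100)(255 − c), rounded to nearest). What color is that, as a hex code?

Lerp each channel 43% toward 255:
  R: 67 + 0.43×(255−67) = 67 + 80.84 = 147.84 → 148
  G: 238 + 0.43×(255−238) = 238 + 7.31 = 245.31 → 245
  B: 151 + 44.72 = 195.72 → 196
rgb(148, 245, 196) = #94f5c4.

#94f5c4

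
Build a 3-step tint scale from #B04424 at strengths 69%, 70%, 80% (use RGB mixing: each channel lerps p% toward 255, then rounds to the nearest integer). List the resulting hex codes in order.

#B04424 is rgb(176, 68, 36).
69%: (176 + 54.51 = 230.51→231, 68 + 129.03 = 197.03→197, 36 + 151.11 = 187.11→187) → #E7C5BB
70%: (176 + 55.3 = 231.3→231, 68 + 130.9 = 198.9→199, 36 + 153.3 = 189.3→189) → #E7C7BD
80%: (176 + 63.2 = 239.2→239, 68 + 149.6 = 217.6→218, 36 + 175.2 = 211.2→211) → #EFDAD3

#E7C5BB, #E7C7BD, #EFDAD3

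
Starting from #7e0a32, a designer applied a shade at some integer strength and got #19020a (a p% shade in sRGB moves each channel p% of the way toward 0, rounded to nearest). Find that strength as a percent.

80%

#7e0a32 is rgb(126, 10, 50); #19020a is rgb(25, 2, 10).
On the R channel (widest range): 25 ≈ 126 + (p/100)(0 − 126), so p ≈ 100×(25 − 126)/(0 − 126) = -10100/-126 = 80.16.
p = 80 reproduces all three channels after rounding.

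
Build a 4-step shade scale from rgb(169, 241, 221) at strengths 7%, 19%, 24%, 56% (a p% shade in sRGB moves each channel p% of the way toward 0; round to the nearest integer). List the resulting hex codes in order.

7%: (169 − 11.83 = 157.17→157, 241 − 16.87 = 224.13→224, 221 − 15.47 = 205.53→206) → #9DE0CE
19%: (169 − 32.11 = 136.89→137, 241 − 45.79 = 195.21→195, 221 − 41.99 = 179.01→179) → #89C3B3
24%: (169 − 40.56 = 128.44→128, 241 − 57.84 = 183.16→183, 221 − 53.04 = 167.96→168) → #80B7A8
56%: (169 − 94.64 = 74.36→74, 241 − 134.96 = 106.04→106, 221 − 123.76 = 97.24→97) → #4A6A61

#9DE0CE, #89C3B3, #80B7A8, #4A6A61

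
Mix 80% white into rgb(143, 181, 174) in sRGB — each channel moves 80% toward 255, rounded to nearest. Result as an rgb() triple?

rgb(233, 240, 239)

An 80% tint moves each channel 80% toward 255:
  R: 143 + 0.8×(255−143) = 143 + 89.6 = 232.6 → 233
  G: 181 + 59.2 = 240.2 → 240
  B: 174 + 0.8×(255−174) = 174 + 64.8 = 238.8 → 239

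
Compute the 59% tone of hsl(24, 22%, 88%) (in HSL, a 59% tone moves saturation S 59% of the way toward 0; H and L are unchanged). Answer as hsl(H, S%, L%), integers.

hsl(24, 9%, 88%)

S moves 59% from 22 toward 0: 22 − 12.98 = 9.02 → 9.
H and L are unchanged.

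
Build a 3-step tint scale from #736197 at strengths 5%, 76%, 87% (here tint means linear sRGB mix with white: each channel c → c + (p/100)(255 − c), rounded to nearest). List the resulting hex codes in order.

#7a699c, #ddd9e6, #edeaf1

#736197 is rgb(115, 97, 151).
5%: (115 + 7 = 122→122, 97 + 7.9 = 104.9→105, 151 + 5.2 = 156.2→156) → #7a699c
76%: (115 + 106.4 = 221.4→221, 97 + 120.08 = 217.08→217, 151 + 79.04 = 230.04→230) → #ddd9e6
87%: (115 + 121.8 = 236.8→237, 97 + 137.46 = 234.46→234, 151 + 90.48 = 241.48→241) → #edeaf1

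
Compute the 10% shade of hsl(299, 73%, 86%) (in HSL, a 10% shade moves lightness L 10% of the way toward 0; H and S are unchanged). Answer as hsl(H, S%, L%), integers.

hsl(299, 73%, 77%)

L moves 10% from 86 toward 0: 86 − 8.6 = 77.4 → 77.
H and S are unchanged.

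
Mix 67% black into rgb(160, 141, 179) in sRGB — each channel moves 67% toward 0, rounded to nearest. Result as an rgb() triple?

Lerp each channel 67% toward 0:
  R: 160 − 107.2 = 52.8 → 53
  G: 141 + 0.67×(0−141) = 141 − 94.47 = 46.53 → 47
  B: 179 − 119.93 = 59.07 → 59

rgb(53, 47, 59)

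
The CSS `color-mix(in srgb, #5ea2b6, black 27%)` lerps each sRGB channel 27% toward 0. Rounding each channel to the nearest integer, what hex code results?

#5ea2b6 is rgb(94, 162, 182).
Lerp each channel 27% toward 0:
  R: 94 − 25.38 = 68.62 → 69
  G: 162 − 43.74 = 118.26 → 118
  B: 182 + 0.27×(0−182) = 182 − 49.14 = 132.86 → 133
rgb(69, 118, 133) = #457685.

#457685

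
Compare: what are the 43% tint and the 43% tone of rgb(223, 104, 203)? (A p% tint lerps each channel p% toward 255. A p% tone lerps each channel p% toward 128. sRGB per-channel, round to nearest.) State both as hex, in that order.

43% tint:
  R: 223 + 0.43×(255−223) = 223 + 13.76 = 236.76 → 237
  G: 104 + 0.43×(255−104) = 104 + 64.93 = 168.93 → 169
  B: 203 + 22.36 = 225.36 → 225
  → #eda9e1
43% tone:
  R: 223 + 0.43×(128−223) = 223 − 40.85 = 182.15 → 182
  G: 104 + 0.43×(128−104) = 104 + 10.32 = 114.32 → 114
  B: 203 − 32.25 = 170.75 → 171
  → #b672ab

#eda9e1, #b672ab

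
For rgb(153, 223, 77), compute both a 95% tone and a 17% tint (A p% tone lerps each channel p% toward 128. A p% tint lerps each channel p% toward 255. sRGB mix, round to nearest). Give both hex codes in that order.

95% tone:
  R: 153 + 0.95×(128−153) = 153 − 23.75 = 129.25 → 129
  G: 223 + 0.95×(128−223) = 223 − 90.25 = 132.75 → 133
  B: 77 + 0.95×(128−77) = 77 + 48.45 = 125.45 → 125
  → #81857D
17% tint:
  R: 153 + 0.17×(255−153) = 153 + 17.34 = 170.34 → 170
  G: 223 + 0.17×(255−223) = 223 + 5.44 = 228.44 → 228
  B: 77 + 0.17×(255−77) = 77 + 30.26 = 107.26 → 107
  → #AAE46B

#81857D, #AAE46B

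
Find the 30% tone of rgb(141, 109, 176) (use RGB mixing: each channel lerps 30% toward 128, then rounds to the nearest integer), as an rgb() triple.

Per channel, c → c + 0.3(128 − c):
  R: 141 + 0.3×(128−141) = 141 − 3.9 = 137.1 → 137
  G: 109 + 5.7 = 114.7 → 115
  B: 176 + 0.3×(128−176) = 176 − 14.4 = 161.6 → 162

rgb(137, 115, 162)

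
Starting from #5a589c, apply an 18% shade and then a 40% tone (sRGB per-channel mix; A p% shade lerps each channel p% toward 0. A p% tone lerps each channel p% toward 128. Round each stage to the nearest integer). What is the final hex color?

#5a589c is rgb(90, 88, 156).
Lerp each channel 18% toward 0:
  R: 90 + 0.18×(0−90) = 90 − 16.2 = 73.8 → 74
  G: 88 − 15.84 = 72.16 → 72
  B: 156 + 0.18×(0−156) = 156 − 28.08 = 127.92 → 128
After the shade: rgb(74, 72, 128) = #4a4880.
Per channel, c → c + 0.4(128 − c):
  R: 74 + 0.4×(128−74) = 74 + 21.6 = 95.6 → 96
  G: 72 + 0.4×(128−72) = 72 + 22.4 = 94.4 → 94
  B: 128 + 0.4×(128−128) = 128 + 0 = 128 → 128
rgb(96, 94, 128) = #605e80.

#605e80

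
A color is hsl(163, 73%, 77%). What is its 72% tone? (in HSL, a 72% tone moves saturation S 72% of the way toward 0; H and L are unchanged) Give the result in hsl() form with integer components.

hsl(163, 20%, 77%)

S moves 72% from 73 toward 0: 73 − 52.56 = 20.44 → 20.
H and L are unchanged.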